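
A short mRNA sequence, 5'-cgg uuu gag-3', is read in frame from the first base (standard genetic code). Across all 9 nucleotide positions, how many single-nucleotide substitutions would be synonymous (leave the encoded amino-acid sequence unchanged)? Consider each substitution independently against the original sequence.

6

Codon 1 (CGG, Arg): 4 synonymous substitutions.
Codon 2 (UUU, Phe): 1 synonymous substitution.
Codon 3 (GAG, Glu): 1 synonymous substitution.
Total: 4 + 1 + 1 = 6.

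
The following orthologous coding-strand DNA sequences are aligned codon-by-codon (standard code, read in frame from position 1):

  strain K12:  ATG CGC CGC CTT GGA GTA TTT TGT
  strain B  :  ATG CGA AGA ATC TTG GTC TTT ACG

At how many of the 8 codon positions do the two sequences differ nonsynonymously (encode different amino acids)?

Codon 1: ATG Met / ATG Met — identical.
Codon 2: CGC Arg / CGA Arg — synonymous.
Codon 3: CGC Arg / AGA Arg — synonymous.
Codon 4: CTT Leu / ATC Ile — nonsynonymous.
Codon 5: GGA Gly / TTG Leu — nonsynonymous.
Codon 6: GTA Val / GTC Val — synonymous.
Codon 7: TTT Phe / TTT Phe — identical.
Codon 8: TGT Cys / ACG Thr — nonsynonymous.
Nonsynonymous differences: 3.

3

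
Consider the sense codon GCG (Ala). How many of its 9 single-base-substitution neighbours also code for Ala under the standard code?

3

Position 1: none → 0 synonymous.
Position 2: none → 0 synonymous.
Position 3: GCU, GCC, GCA → 3 synonymous.
Total: 0 + 0 + 3 = 3.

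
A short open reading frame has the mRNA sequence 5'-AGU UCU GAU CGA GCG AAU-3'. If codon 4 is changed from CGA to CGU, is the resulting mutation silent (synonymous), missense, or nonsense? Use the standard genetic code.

Position 12 falls in codon 4: CGA → Arg.
After the substitution the codon is CGU → Arg.
Both encode Arg, so the change is synonymous.

silent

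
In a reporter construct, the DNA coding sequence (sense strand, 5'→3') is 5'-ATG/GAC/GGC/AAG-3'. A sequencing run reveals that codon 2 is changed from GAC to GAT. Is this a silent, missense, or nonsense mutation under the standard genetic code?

Position 6 falls in codon 2: GAC → Asp.
After the substitution the codon is GAT → Asp.
Both encode Asp, so the change is synonymous.

silent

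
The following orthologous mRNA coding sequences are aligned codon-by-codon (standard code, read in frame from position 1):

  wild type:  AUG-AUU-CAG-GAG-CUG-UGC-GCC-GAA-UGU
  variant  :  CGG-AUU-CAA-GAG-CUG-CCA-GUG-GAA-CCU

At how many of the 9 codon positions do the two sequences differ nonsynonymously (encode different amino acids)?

Codon 1: AUG Met / CGG Arg — nonsynonymous.
Codon 2: AUU Ile / AUU Ile — identical.
Codon 3: CAG Gln / CAA Gln — synonymous.
Codon 4: GAG Glu / GAG Glu — identical.
Codon 5: CUG Leu / CUG Leu — identical.
Codon 6: UGC Cys / CCA Pro — nonsynonymous.
Codon 7: GCC Ala / GUG Val — nonsynonymous.
Codon 8: GAA Glu / GAA Glu — identical.
Codon 9: UGU Cys / CCU Pro — nonsynonymous.
Nonsynonymous differences: 4.

4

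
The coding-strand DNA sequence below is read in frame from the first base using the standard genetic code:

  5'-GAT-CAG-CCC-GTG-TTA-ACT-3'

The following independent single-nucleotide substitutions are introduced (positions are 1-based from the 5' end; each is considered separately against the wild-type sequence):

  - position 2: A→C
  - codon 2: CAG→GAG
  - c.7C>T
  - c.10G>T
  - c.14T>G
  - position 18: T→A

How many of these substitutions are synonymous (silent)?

Codon 1: GAT (Asp) → GCT (Ala) — missense.
Codon 2: CAG (Gln) → GAG (Glu) — missense.
Codon 3: CCC (Pro) → TCC (Ser) — missense.
Codon 4: GTG (Val) → TTG (Leu) — missense.
Codon 5: TTA (Leu) → TGA (Stop) — nonsense.
Codon 6: ACT (Thr) → ACA (Thr) — synonymous.
Synonymous: 1 of 6.

1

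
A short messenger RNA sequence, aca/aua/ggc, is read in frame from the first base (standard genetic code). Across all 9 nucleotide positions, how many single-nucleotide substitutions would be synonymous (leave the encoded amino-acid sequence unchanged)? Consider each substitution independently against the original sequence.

8

Codon 1 (ACA, Thr): 3 synonymous substitutions.
Codon 2 (AUA, Ile): 2 synonymous substitutions.
Codon 3 (GGC, Gly): 3 synonymous substitutions.
Total: 3 + 2 + 3 = 8.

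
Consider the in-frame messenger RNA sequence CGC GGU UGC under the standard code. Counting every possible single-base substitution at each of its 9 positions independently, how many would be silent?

Codon 1 (CGC, Arg): 3 synonymous substitutions.
Codon 2 (GGU, Gly): 3 synonymous substitutions.
Codon 3 (UGC, Cys): 1 synonymous substitution.
Total: 3 + 3 + 1 = 7.

7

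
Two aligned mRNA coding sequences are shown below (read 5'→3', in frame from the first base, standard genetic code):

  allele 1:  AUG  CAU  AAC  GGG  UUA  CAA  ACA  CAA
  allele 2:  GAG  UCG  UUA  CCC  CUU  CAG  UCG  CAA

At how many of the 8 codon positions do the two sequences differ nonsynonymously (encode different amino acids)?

5

Codon 1: AUG Met / GAG Glu — nonsynonymous.
Codon 2: CAU His / UCG Ser — nonsynonymous.
Codon 3: AAC Asn / UUA Leu — nonsynonymous.
Codon 4: GGG Gly / CCC Pro — nonsynonymous.
Codon 5: UUA Leu / CUU Leu — synonymous.
Codon 6: CAA Gln / CAG Gln — synonymous.
Codon 7: ACA Thr / UCG Ser — nonsynonymous.
Codon 8: CAA Gln / CAA Gln — identical.
Nonsynonymous differences: 5.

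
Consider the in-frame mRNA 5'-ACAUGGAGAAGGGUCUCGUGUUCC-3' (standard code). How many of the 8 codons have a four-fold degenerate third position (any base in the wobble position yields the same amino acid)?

Codon 1 ACA (Thr): third position 4-fold.
Codon 2 UGG (Trp): third position 1-fold.
Codon 3 AGA (Arg): third position 2-fold.
Codon 4 AGG (Arg): third position 2-fold.
Codon 5 GUC (Val): third position 4-fold.
Codon 6 UCG (Ser): third position 4-fold.
Codon 7 UGU (Cys): third position 2-fold.
Codon 8 UCC (Ser): third position 4-fold.
Four-fold degenerate third positions: 4.

4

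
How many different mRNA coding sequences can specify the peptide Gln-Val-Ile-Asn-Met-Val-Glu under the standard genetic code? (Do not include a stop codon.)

Gln: 2 codons.
Val: 4 codons.
Ile: 3 codons.
Asn: 2 codons.
Met: 1 codon.
Val: 4 codons.
Glu: 2 codons.
2 × 4 × 3 × 2 × 1 × 4 × 2 = 384.

384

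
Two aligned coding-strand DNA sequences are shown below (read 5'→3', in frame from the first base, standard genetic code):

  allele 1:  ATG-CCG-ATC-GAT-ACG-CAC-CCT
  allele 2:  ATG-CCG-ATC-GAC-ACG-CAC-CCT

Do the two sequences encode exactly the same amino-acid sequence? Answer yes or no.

yes

Codon 1: ATG Met / ATG Met — identical.
Codon 2: CCG Pro / CCG Pro — identical.
Codon 3: ATC Ile / ATC Ile — identical.
Codon 4: GAT Asp / GAC Asp — synonymous.
Codon 5: ACG Thr / ACG Thr — identical.
Codon 6: CAC His / CAC His — identical.
Codon 7: CCT Pro / CCT Pro — identical.
Nonsynonymous differences: 0 → same protein.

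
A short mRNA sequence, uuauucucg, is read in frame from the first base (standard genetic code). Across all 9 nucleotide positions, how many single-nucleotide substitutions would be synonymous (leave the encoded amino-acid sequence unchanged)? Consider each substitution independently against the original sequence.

6

Codon 1 (UUA, Leu): 2 synonymous substitutions.
Codon 2 (UUC, Phe): 1 synonymous substitution.
Codon 3 (UCG, Ser): 3 synonymous substitutions.
Total: 2 + 1 + 3 = 6.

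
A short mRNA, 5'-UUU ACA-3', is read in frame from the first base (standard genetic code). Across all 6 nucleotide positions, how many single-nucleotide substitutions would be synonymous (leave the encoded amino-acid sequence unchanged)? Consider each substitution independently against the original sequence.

4

Codon 1 (UUU, Phe): 1 synonymous substitution.
Codon 2 (ACA, Thr): 3 synonymous substitutions.
Total: 1 + 3 = 4.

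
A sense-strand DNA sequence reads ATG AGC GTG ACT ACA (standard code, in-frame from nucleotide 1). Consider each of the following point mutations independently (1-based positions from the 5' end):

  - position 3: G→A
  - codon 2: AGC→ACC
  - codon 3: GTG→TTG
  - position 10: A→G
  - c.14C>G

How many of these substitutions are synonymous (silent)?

0

Codon 1: ATG (Met) → ATA (Ile) — missense.
Codon 2: AGC (Ser) → ACC (Thr) — missense.
Codon 3: GTG (Val) → TTG (Leu) — missense.
Codon 4: ACT (Thr) → GCT (Ala) — missense.
Codon 5: ACA (Thr) → AGA (Arg) — missense.
Synonymous: 0 of 5.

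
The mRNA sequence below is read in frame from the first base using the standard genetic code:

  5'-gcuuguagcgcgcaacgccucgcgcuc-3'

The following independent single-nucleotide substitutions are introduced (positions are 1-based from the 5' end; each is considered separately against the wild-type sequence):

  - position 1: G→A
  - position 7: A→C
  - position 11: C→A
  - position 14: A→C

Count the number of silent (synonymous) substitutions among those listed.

Codon 1: GCU (Ala) → ACU (Thr) — missense.
Codon 3: AGC (Ser) → CGC (Arg) — missense.
Codon 4: GCG (Ala) → GAG (Glu) — missense.
Codon 5: CAA (Gln) → CCA (Pro) — missense.
Synonymous: 0 of 4.

0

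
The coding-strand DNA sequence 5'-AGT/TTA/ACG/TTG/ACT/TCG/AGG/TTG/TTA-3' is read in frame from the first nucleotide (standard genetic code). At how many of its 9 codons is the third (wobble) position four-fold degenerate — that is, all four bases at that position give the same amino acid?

Codon 1 AGT (Ser): third position 2-fold.
Codon 2 TTA (Leu): third position 2-fold.
Codon 3 ACG (Thr): third position 4-fold.
Codon 4 TTG (Leu): third position 2-fold.
Codon 5 ACT (Thr): third position 4-fold.
Codon 6 TCG (Ser): third position 4-fold.
Codon 7 AGG (Arg): third position 2-fold.
Codon 8 TTG (Leu): third position 2-fold.
Codon 9 TTA (Leu): third position 2-fold.
Four-fold degenerate third positions: 3.

3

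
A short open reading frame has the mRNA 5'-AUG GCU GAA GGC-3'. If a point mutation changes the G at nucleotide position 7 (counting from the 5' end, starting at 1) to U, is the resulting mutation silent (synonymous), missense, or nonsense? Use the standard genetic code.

Position 7 falls in codon 3: GAA → Glu.
After the substitution the codon is UAA → Stop.
The new codon is a stop codon, so this is a nonsense mutation.

nonsense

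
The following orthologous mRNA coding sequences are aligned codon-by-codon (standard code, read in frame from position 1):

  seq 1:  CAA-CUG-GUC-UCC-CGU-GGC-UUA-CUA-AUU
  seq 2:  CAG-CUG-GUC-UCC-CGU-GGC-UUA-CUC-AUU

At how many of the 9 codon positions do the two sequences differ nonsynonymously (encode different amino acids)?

0

Codon 1: CAA Gln / CAG Gln — synonymous.
Codon 2: CUG Leu / CUG Leu — identical.
Codon 3: GUC Val / GUC Val — identical.
Codon 4: UCC Ser / UCC Ser — identical.
Codon 5: CGU Arg / CGU Arg — identical.
Codon 6: GGC Gly / GGC Gly — identical.
Codon 7: UUA Leu / UUA Leu — identical.
Codon 8: CUA Leu / CUC Leu — synonymous.
Codon 9: AUU Ile / AUU Ile — identical.
Nonsynonymous differences: 0.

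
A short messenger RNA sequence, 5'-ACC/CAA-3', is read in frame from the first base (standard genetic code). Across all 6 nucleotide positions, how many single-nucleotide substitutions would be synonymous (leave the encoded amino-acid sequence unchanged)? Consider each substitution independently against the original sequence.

Codon 1 (ACC, Thr): 3 synonymous substitutions.
Codon 2 (CAA, Gln): 1 synonymous substitution.
Total: 3 + 1 = 4.

4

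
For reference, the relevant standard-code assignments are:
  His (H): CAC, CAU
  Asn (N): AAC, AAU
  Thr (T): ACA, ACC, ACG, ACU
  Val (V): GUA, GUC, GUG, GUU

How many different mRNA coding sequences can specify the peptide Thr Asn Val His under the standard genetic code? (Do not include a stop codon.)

64

Thr: 4 codons.
Asn: 2 codons.
Val: 4 codons.
His: 2 codons.
4 × 2 × 4 × 2 = 64.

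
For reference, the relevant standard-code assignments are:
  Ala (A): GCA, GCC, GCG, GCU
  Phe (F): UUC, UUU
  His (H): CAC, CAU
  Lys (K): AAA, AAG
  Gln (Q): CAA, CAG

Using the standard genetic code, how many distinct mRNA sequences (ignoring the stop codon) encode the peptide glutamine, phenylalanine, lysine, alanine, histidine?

Gln: 2 codons.
Phe: 2 codons.
Lys: 2 codons.
Ala: 4 codons.
His: 2 codons.
2 × 2 × 2 × 4 × 2 = 64.

64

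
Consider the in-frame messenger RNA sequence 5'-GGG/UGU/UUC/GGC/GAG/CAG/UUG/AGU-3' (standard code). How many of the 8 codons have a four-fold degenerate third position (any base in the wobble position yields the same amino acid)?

2

Codon 1 GGG (Gly): third position 4-fold.
Codon 2 UGU (Cys): third position 2-fold.
Codon 3 UUC (Phe): third position 2-fold.
Codon 4 GGC (Gly): third position 4-fold.
Codon 5 GAG (Glu): third position 2-fold.
Codon 6 CAG (Gln): third position 2-fold.
Codon 7 UUG (Leu): third position 2-fold.
Codon 8 AGU (Ser): third position 2-fold.
Four-fold degenerate third positions: 2.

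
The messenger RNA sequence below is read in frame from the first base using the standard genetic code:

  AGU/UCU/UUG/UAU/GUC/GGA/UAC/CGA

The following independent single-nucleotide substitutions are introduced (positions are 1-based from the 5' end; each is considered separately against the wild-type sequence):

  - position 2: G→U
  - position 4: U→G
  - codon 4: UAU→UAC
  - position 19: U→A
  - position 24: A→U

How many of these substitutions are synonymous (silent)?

2

Codon 1: AGU (Ser) → AUU (Ile) — missense.
Codon 2: UCU (Ser) → GCU (Ala) — missense.
Codon 4: UAU (Tyr) → UAC (Tyr) — synonymous.
Codon 7: UAC (Tyr) → AAC (Asn) — missense.
Codon 8: CGA (Arg) → CGU (Arg) — synonymous.
Synonymous: 2 of 5.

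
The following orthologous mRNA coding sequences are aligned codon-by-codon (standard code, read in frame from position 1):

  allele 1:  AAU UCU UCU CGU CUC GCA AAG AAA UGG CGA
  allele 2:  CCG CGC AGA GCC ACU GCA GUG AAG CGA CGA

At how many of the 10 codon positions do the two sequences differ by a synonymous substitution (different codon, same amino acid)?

1

Codon 1: AAU Asn / CCG Pro — nonsynonymous.
Codon 2: UCU Ser / CGC Arg — nonsynonymous.
Codon 3: UCU Ser / AGA Arg — nonsynonymous.
Codon 4: CGU Arg / GCC Ala — nonsynonymous.
Codon 5: CUC Leu / ACU Thr — nonsynonymous.
Codon 6: GCA Ala / GCA Ala — identical.
Codon 7: AAG Lys / GUG Val — nonsynonymous.
Codon 8: AAA Lys / AAG Lys — synonymous.
Codon 9: UGG Trp / CGA Arg — nonsynonymous.
Codon 10: CGA Arg / CGA Arg — identical.
Synonymous differences: 1.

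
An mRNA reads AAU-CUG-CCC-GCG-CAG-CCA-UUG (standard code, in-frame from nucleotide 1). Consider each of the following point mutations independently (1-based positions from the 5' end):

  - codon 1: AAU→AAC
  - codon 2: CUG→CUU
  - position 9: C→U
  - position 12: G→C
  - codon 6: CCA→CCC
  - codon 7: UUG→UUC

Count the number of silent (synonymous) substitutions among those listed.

5

Codon 1: AAU (Asn) → AAC (Asn) — synonymous.
Codon 2: CUG (Leu) → CUU (Leu) — synonymous.
Codon 3: CCC (Pro) → CCU (Pro) — synonymous.
Codon 4: GCG (Ala) → GCC (Ala) — synonymous.
Codon 6: CCA (Pro) → CCC (Pro) — synonymous.
Codon 7: UUG (Leu) → UUC (Phe) — missense.
Synonymous: 5 of 6.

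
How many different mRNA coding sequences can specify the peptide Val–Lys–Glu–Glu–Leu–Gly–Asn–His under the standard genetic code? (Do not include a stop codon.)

Val: 4 codons.
Lys: 2 codons.
Glu: 2 codons.
Glu: 2 codons.
Leu: 6 codons.
Gly: 4 codons.
Asn: 2 codons.
His: 2 codons.
4 × 2 × 2 × 2 × 6 × 4 × 2 × 2 = 3072.

3072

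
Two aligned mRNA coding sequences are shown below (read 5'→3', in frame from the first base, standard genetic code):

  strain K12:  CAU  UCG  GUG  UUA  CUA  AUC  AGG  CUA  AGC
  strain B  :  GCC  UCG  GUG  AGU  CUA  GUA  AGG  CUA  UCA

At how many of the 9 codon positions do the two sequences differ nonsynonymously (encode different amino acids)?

Codon 1: CAU His / GCC Ala — nonsynonymous.
Codon 2: UCG Ser / UCG Ser — identical.
Codon 3: GUG Val / GUG Val — identical.
Codon 4: UUA Leu / AGU Ser — nonsynonymous.
Codon 5: CUA Leu / CUA Leu — identical.
Codon 6: AUC Ile / GUA Val — nonsynonymous.
Codon 7: AGG Arg / AGG Arg — identical.
Codon 8: CUA Leu / CUA Leu — identical.
Codon 9: AGC Ser / UCA Ser — synonymous.
Nonsynonymous differences: 3.

3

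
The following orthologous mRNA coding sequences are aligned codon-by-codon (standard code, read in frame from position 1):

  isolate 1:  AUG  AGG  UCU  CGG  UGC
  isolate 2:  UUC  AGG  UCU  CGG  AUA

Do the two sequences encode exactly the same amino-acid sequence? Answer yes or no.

Codon 1: AUG Met / UUC Phe — nonsynonymous.
Codon 2: AGG Arg / AGG Arg — identical.
Codon 3: UCU Ser / UCU Ser — identical.
Codon 4: CGG Arg / CGG Arg — identical.
Codon 5: UGC Cys / AUA Ile — nonsynonymous.
Nonsynonymous differences: 2 → different protein.

no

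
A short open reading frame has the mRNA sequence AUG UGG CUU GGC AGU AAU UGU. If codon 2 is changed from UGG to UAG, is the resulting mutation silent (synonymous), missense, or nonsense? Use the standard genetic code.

Position 5 falls in codon 2: UGG → Trp.
After the substitution the codon is UAG → Stop.
The new codon is a stop codon, so this is a nonsense mutation.

nonsense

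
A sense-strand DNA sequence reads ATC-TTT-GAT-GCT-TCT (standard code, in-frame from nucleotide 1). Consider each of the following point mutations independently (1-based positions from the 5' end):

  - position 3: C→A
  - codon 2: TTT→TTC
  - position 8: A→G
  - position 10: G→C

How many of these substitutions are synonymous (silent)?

2

Codon 1: ATC (Ile) → ATA (Ile) — synonymous.
Codon 2: TTT (Phe) → TTC (Phe) — synonymous.
Codon 3: GAT (Asp) → GGT (Gly) — missense.
Codon 4: GCT (Ala) → CCT (Pro) — missense.
Synonymous: 2 of 4.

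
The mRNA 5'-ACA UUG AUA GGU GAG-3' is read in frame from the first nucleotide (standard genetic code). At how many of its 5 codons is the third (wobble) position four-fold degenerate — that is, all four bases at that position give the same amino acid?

2

Codon 1 ACA (Thr): third position 4-fold.
Codon 2 UUG (Leu): third position 2-fold.
Codon 3 AUA (Ile): third position 3-fold.
Codon 4 GGU (Gly): third position 4-fold.
Codon 5 GAG (Glu): third position 2-fold.
Four-fold degenerate third positions: 2.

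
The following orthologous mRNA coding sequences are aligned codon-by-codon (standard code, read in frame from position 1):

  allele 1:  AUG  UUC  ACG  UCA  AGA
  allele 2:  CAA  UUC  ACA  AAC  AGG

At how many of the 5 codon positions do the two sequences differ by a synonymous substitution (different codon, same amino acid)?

Codon 1: AUG Met / CAA Gln — nonsynonymous.
Codon 2: UUC Phe / UUC Phe — identical.
Codon 3: ACG Thr / ACA Thr — synonymous.
Codon 4: UCA Ser / AAC Asn — nonsynonymous.
Codon 5: AGA Arg / AGG Arg — synonymous.
Synonymous differences: 2.

2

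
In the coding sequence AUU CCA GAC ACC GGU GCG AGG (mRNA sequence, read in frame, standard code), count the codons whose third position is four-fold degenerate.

Codon 1 AUU (Ile): third position 3-fold.
Codon 2 CCA (Pro): third position 4-fold.
Codon 3 GAC (Asp): third position 2-fold.
Codon 4 ACC (Thr): third position 4-fold.
Codon 5 GGU (Gly): third position 4-fold.
Codon 6 GCG (Ala): third position 4-fold.
Codon 7 AGG (Arg): third position 2-fold.
Four-fold degenerate third positions: 4.

4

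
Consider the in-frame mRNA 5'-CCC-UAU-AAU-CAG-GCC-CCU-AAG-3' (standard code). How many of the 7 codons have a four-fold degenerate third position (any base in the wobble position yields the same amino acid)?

3

Codon 1 CCC (Pro): third position 4-fold.
Codon 2 UAU (Tyr): third position 2-fold.
Codon 3 AAU (Asn): third position 2-fold.
Codon 4 CAG (Gln): third position 2-fold.
Codon 5 GCC (Ala): third position 4-fold.
Codon 6 CCU (Pro): third position 4-fold.
Codon 7 AAG (Lys): third position 2-fold.
Four-fold degenerate third positions: 3.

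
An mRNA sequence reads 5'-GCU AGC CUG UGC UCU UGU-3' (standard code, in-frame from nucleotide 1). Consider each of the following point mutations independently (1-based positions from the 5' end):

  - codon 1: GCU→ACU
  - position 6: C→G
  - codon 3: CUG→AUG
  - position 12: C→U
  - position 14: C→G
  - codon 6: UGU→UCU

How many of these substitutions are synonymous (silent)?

1

Codon 1: GCU (Ala) → ACU (Thr) — missense.
Codon 2: AGC (Ser) → AGG (Arg) — missense.
Codon 3: CUG (Leu) → AUG (Met) — missense.
Codon 4: UGC (Cys) → UGU (Cys) — synonymous.
Codon 5: UCU (Ser) → UGU (Cys) — missense.
Codon 6: UGU (Cys) → UCU (Ser) — missense.
Synonymous: 1 of 6.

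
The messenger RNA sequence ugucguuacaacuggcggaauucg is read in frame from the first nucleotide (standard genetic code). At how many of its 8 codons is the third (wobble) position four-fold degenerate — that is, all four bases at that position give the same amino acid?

Codon 1 UGU (Cys): third position 2-fold.
Codon 2 CGU (Arg): third position 4-fold.
Codon 3 UAC (Tyr): third position 2-fold.
Codon 4 AAC (Asn): third position 2-fold.
Codon 5 UGG (Trp): third position 1-fold.
Codon 6 CGG (Arg): third position 4-fold.
Codon 7 AAU (Asn): third position 2-fold.
Codon 8 UCG (Ser): third position 4-fold.
Four-fold degenerate third positions: 3.

3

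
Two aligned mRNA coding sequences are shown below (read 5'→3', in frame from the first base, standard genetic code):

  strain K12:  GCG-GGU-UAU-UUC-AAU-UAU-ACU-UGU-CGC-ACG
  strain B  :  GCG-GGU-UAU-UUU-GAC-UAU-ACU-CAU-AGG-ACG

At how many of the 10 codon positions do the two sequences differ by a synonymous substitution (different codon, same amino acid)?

Codon 1: GCG Ala / GCG Ala — identical.
Codon 2: GGU Gly / GGU Gly — identical.
Codon 3: UAU Tyr / UAU Tyr — identical.
Codon 4: UUC Phe / UUU Phe — synonymous.
Codon 5: AAU Asn / GAC Asp — nonsynonymous.
Codon 6: UAU Tyr / UAU Tyr — identical.
Codon 7: ACU Thr / ACU Thr — identical.
Codon 8: UGU Cys / CAU His — nonsynonymous.
Codon 9: CGC Arg / AGG Arg — synonymous.
Codon 10: ACG Thr / ACG Thr — identical.
Synonymous differences: 2.

2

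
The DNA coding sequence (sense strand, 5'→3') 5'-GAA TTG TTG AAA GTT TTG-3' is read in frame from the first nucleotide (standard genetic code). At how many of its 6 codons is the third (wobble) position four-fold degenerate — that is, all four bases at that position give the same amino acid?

Codon 1 GAA (Glu): third position 2-fold.
Codon 2 TTG (Leu): third position 2-fold.
Codon 3 TTG (Leu): third position 2-fold.
Codon 4 AAA (Lys): third position 2-fold.
Codon 5 GTT (Val): third position 4-fold.
Codon 6 TTG (Leu): third position 2-fold.
Four-fold degenerate third positions: 1.

1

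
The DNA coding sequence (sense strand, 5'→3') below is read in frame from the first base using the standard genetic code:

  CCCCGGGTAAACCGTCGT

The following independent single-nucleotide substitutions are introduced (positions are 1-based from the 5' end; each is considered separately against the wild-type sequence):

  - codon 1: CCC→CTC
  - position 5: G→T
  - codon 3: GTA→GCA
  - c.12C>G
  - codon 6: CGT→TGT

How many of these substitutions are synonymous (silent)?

0

Codon 1: CCC (Pro) → CTC (Leu) — missense.
Codon 2: CGG (Arg) → CTG (Leu) — missense.
Codon 3: GTA (Val) → GCA (Ala) — missense.
Codon 4: AAC (Asn) → AAG (Lys) — missense.
Codon 6: CGT (Arg) → TGT (Cys) — missense.
Synonymous: 0 of 5.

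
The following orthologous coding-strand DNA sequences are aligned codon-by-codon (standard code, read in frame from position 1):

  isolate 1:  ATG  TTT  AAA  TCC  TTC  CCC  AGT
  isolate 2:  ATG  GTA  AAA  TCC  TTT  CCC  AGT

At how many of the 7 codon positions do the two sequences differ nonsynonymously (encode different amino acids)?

Codon 1: ATG Met / ATG Met — identical.
Codon 2: TTT Phe / GTA Val — nonsynonymous.
Codon 3: AAA Lys / AAA Lys — identical.
Codon 4: TCC Ser / TCC Ser — identical.
Codon 5: TTC Phe / TTT Phe — synonymous.
Codon 6: CCC Pro / CCC Pro — identical.
Codon 7: AGT Ser / AGT Ser — identical.
Nonsynonymous differences: 1.

1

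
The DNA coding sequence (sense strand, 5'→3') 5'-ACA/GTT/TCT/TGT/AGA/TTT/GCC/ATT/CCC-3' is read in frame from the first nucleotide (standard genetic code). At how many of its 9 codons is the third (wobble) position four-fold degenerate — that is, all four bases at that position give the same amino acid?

5

Codon 1 ACA (Thr): third position 4-fold.
Codon 2 GTT (Val): third position 4-fold.
Codon 3 TCT (Ser): third position 4-fold.
Codon 4 TGT (Cys): third position 2-fold.
Codon 5 AGA (Arg): third position 2-fold.
Codon 6 TTT (Phe): third position 2-fold.
Codon 7 GCC (Ala): third position 4-fold.
Codon 8 ATT (Ile): third position 3-fold.
Codon 9 CCC (Pro): third position 4-fold.
Four-fold degenerate third positions: 5.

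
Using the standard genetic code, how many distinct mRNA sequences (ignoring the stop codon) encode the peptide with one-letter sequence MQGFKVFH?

512

Met: 1 codon.
Gln: 2 codons.
Gly: 4 codons.
Phe: 2 codons.
Lys: 2 codons.
Val: 4 codons.
Phe: 2 codons.
His: 2 codons.
1 × 2 × 4 × 2 × 2 × 4 × 2 × 2 = 512.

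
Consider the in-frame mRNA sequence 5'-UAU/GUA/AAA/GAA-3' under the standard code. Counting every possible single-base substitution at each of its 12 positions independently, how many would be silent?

6

Codon 1 (UAU, Tyr): 1 synonymous substitution.
Codon 2 (GUA, Val): 3 synonymous substitutions.
Codon 3 (AAA, Lys): 1 synonymous substitution.
Codon 4 (GAA, Glu): 1 synonymous substitution.
Total: 1 + 3 + 1 + 1 = 6.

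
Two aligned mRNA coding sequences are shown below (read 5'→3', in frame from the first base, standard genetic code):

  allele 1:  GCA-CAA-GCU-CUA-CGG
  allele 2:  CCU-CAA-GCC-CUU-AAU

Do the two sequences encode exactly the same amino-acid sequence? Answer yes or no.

Codon 1: GCA Ala / CCU Pro — nonsynonymous.
Codon 2: CAA Gln / CAA Gln — identical.
Codon 3: GCU Ala / GCC Ala — synonymous.
Codon 4: CUA Leu / CUU Leu — synonymous.
Codon 5: CGG Arg / AAU Asn — nonsynonymous.
Nonsynonymous differences: 2 → different protein.

no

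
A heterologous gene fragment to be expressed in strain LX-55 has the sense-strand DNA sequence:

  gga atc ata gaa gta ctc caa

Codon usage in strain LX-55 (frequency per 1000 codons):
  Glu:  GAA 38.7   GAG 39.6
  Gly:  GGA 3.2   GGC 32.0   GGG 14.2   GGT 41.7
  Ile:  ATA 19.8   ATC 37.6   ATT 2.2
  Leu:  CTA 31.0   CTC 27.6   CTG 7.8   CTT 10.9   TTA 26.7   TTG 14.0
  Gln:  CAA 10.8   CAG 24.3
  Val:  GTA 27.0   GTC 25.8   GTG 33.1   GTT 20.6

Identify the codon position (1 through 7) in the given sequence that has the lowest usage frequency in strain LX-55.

1

Codon 1 GGA (Gly): 3.2 per 1000.
Codon 2 ATC (Ile): 37.6 per 1000.
Codon 3 ATA (Ile): 19.8 per 1000.
Codon 4 GAA (Glu): 38.7 per 1000.
Codon 5 GTA (Val): 27.0 per 1000.
Codon 6 CTC (Leu): 27.6 per 1000.
Codon 7 CAA (Gln): 10.8 per 1000.
Lowest frequency is 3.2 at codon 1.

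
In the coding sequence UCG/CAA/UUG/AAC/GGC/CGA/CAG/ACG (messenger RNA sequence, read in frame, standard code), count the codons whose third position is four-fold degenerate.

Codon 1 UCG (Ser): third position 4-fold.
Codon 2 CAA (Gln): third position 2-fold.
Codon 3 UUG (Leu): third position 2-fold.
Codon 4 AAC (Asn): third position 2-fold.
Codon 5 GGC (Gly): third position 4-fold.
Codon 6 CGA (Arg): third position 4-fold.
Codon 7 CAG (Gln): third position 2-fold.
Codon 8 ACG (Thr): third position 4-fold.
Four-fold degenerate third positions: 4.

4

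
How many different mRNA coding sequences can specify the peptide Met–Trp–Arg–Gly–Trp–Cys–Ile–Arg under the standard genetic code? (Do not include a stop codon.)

Met: 1 codon.
Trp: 1 codon.
Arg: 6 codons.
Gly: 4 codons.
Trp: 1 codon.
Cys: 2 codons.
Ile: 3 codons.
Arg: 6 codons.
1 × 1 × 6 × 4 × 1 × 2 × 3 × 6 = 864.

864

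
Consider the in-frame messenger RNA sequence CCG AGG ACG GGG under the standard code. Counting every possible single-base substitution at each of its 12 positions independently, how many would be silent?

Codon 1 (CCG, Pro): 3 synonymous substitutions.
Codon 2 (AGG, Arg): 2 synonymous substitutions.
Codon 3 (ACG, Thr): 3 synonymous substitutions.
Codon 4 (GGG, Gly): 3 synonymous substitutions.
Total: 3 + 2 + 3 + 3 = 11.

11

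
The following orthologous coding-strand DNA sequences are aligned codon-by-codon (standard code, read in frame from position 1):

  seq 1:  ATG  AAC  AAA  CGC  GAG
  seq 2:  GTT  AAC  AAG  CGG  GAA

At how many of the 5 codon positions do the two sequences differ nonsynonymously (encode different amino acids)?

1

Codon 1: ATG Met / GTT Val — nonsynonymous.
Codon 2: AAC Asn / AAC Asn — identical.
Codon 3: AAA Lys / AAG Lys — synonymous.
Codon 4: CGC Arg / CGG Arg — synonymous.
Codon 5: GAG Glu / GAA Glu — synonymous.
Nonsynonymous differences: 1.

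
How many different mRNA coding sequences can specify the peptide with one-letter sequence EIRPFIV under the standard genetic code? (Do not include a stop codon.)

3456

Glu: 2 codons.
Ile: 3 codons.
Arg: 6 codons.
Pro: 4 codons.
Phe: 2 codons.
Ile: 3 codons.
Val: 4 codons.
2 × 3 × 6 × 4 × 2 × 3 × 4 = 3456.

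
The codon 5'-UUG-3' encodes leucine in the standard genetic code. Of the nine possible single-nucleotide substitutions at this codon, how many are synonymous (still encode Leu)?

Position 1: CUG → 1 synonymous.
Position 2: none → 0 synonymous.
Position 3: UUA → 1 synonymous.
Total: 1 + 0 + 1 = 2.

2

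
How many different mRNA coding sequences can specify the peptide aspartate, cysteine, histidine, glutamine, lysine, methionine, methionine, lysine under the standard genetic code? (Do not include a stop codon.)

64

Asp: 2 codons.
Cys: 2 codons.
His: 2 codons.
Gln: 2 codons.
Lys: 2 codons.
Met: 1 codon.
Met: 1 codon.
Lys: 2 codons.
2 × 2 × 2 × 2 × 2 × 1 × 1 × 2 = 64.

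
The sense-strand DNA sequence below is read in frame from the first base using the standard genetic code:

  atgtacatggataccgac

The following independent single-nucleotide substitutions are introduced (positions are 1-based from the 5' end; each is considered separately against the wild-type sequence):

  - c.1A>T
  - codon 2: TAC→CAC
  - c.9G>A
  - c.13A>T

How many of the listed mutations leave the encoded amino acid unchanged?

0

Codon 1: ATG (Met) → TTG (Leu) — missense.
Codon 2: TAC (Tyr) → CAC (His) — missense.
Codon 3: ATG (Met) → ATA (Ile) — missense.
Codon 5: ACC (Thr) → TCC (Ser) — missense.
Synonymous: 0 of 4.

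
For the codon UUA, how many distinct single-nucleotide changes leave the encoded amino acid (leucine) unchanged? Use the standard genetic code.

Position 1: CUA → 1 synonymous.
Position 2: none → 0 synonymous.
Position 3: UUG → 1 synonymous.
Total: 1 + 0 + 1 = 2.

2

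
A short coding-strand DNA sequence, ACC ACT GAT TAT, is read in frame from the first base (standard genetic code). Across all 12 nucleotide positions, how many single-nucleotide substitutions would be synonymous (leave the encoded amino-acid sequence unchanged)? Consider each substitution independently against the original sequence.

8

Codon 1 (ACC, Thr): 3 synonymous substitutions.
Codon 2 (ACT, Thr): 3 synonymous substitutions.
Codon 3 (GAT, Asp): 1 synonymous substitution.
Codon 4 (TAT, Tyr): 1 synonymous substitution.
Total: 3 + 3 + 1 + 1 = 8.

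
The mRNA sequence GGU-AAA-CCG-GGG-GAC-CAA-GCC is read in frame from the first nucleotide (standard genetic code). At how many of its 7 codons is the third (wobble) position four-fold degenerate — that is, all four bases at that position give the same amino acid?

Codon 1 GGU (Gly): third position 4-fold.
Codon 2 AAA (Lys): third position 2-fold.
Codon 3 CCG (Pro): third position 4-fold.
Codon 4 GGG (Gly): third position 4-fold.
Codon 5 GAC (Asp): third position 2-fold.
Codon 6 CAA (Gln): third position 2-fold.
Codon 7 GCC (Ala): third position 4-fold.
Four-fold degenerate third positions: 4.

4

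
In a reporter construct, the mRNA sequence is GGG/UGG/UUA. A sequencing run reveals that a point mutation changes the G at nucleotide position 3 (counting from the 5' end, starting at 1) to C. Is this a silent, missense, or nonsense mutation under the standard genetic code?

Position 3 falls in codon 1: GGG → Gly.
After the substitution the codon is GGC → Gly.
Both encode Gly, so the change is synonymous.

silent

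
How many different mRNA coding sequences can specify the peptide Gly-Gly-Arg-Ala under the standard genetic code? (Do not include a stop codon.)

384

Gly: 4 codons.
Gly: 4 codons.
Arg: 6 codons.
Ala: 4 codons.
4 × 4 × 6 × 4 = 384.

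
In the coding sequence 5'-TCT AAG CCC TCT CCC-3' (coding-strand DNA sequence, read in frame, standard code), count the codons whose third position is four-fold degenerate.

Codon 1 TCT (Ser): third position 4-fold.
Codon 2 AAG (Lys): third position 2-fold.
Codon 3 CCC (Pro): third position 4-fold.
Codon 4 TCT (Ser): third position 4-fold.
Codon 5 CCC (Pro): third position 4-fold.
Four-fold degenerate third positions: 4.

4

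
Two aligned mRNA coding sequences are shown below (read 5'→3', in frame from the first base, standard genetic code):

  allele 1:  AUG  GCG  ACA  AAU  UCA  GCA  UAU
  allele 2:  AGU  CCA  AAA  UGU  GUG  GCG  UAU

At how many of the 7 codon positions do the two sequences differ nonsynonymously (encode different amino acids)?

5

Codon 1: AUG Met / AGU Ser — nonsynonymous.
Codon 2: GCG Ala / CCA Pro — nonsynonymous.
Codon 3: ACA Thr / AAA Lys — nonsynonymous.
Codon 4: AAU Asn / UGU Cys — nonsynonymous.
Codon 5: UCA Ser / GUG Val — nonsynonymous.
Codon 6: GCA Ala / GCG Ala — synonymous.
Codon 7: UAU Tyr / UAU Tyr — identical.
Nonsynonymous differences: 5.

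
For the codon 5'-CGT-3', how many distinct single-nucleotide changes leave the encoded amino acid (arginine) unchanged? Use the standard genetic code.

3

Position 1: none → 0 synonymous.
Position 2: none → 0 synonymous.
Position 3: CGC, CGA, CGG → 3 synonymous.
Total: 0 + 0 + 3 = 3.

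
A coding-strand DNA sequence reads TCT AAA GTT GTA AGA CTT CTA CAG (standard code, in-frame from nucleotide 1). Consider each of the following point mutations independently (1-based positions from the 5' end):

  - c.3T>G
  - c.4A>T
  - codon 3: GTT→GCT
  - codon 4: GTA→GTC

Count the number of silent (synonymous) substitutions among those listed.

Codon 1: TCT (Ser) → TCG (Ser) — synonymous.
Codon 2: AAA (Lys) → TAA (Stop) — nonsense.
Codon 3: GTT (Val) → GCT (Ala) — missense.
Codon 4: GTA (Val) → GTC (Val) — synonymous.
Synonymous: 2 of 4.

2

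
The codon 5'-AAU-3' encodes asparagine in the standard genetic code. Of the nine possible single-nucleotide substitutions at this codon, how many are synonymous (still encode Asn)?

Position 1: none → 0 synonymous.
Position 2: none → 0 synonymous.
Position 3: AAC → 1 synonymous.
Total: 0 + 0 + 1 = 1.

1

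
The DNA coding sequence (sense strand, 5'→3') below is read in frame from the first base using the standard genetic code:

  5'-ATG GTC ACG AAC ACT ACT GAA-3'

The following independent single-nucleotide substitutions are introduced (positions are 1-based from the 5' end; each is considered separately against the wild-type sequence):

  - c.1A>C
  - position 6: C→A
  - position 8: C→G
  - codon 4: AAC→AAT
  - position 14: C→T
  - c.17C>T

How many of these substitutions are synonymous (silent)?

Codon 1: ATG (Met) → CTG (Leu) — missense.
Codon 2: GTC (Val) → GTA (Val) — synonymous.
Codon 3: ACG (Thr) → AGG (Arg) — missense.
Codon 4: AAC (Asn) → AAT (Asn) — synonymous.
Codon 5: ACT (Thr) → ATT (Ile) — missense.
Codon 6: ACT (Thr) → ATT (Ile) — missense.
Synonymous: 2 of 6.

2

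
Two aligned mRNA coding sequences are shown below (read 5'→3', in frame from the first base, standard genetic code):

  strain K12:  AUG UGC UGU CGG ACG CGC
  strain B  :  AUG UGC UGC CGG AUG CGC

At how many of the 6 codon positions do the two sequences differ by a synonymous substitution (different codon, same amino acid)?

Codon 1: AUG Met / AUG Met — identical.
Codon 2: UGC Cys / UGC Cys — identical.
Codon 3: UGU Cys / UGC Cys — synonymous.
Codon 4: CGG Arg / CGG Arg — identical.
Codon 5: ACG Thr / AUG Met — nonsynonymous.
Codon 6: CGC Arg / CGC Arg — identical.
Synonymous differences: 1.

1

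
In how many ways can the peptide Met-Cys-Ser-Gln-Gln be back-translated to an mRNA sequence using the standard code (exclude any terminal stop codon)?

48

Met: 1 codon.
Cys: 2 codons.
Ser: 6 codons.
Gln: 2 codons.
Gln: 2 codons.
1 × 2 × 6 × 2 × 2 = 48.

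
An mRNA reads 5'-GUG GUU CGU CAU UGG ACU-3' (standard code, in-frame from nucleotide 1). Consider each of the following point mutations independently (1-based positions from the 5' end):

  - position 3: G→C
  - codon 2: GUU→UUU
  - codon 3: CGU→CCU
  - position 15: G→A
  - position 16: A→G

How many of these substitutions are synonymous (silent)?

1

Codon 1: GUG (Val) → GUC (Val) — synonymous.
Codon 2: GUU (Val) → UUU (Phe) — missense.
Codon 3: CGU (Arg) → CCU (Pro) — missense.
Codon 5: UGG (Trp) → UGA (Stop) — nonsense.
Codon 6: ACU (Thr) → GCU (Ala) — missense.
Synonymous: 1 of 5.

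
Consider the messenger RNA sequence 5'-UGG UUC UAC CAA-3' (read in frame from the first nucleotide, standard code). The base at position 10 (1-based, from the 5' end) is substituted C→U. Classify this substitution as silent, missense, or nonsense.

Position 10 falls in codon 4: CAA → Gln.
After the substitution the codon is UAA → Stop.
The new codon is a stop codon, so this is a nonsense mutation.

nonsense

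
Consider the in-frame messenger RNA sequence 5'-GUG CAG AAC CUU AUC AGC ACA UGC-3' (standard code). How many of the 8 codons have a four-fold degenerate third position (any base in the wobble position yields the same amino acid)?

Codon 1 GUG (Val): third position 4-fold.
Codon 2 CAG (Gln): third position 2-fold.
Codon 3 AAC (Asn): third position 2-fold.
Codon 4 CUU (Leu): third position 4-fold.
Codon 5 AUC (Ile): third position 3-fold.
Codon 6 AGC (Ser): third position 2-fold.
Codon 7 ACA (Thr): third position 4-fold.
Codon 8 UGC (Cys): third position 2-fold.
Four-fold degenerate third positions: 3.

3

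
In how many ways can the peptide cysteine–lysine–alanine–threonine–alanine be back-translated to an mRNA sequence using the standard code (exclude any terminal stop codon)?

256

Cys: 2 codons.
Lys: 2 codons.
Ala: 4 codons.
Thr: 4 codons.
Ala: 4 codons.
2 × 2 × 4 × 4 × 4 = 256.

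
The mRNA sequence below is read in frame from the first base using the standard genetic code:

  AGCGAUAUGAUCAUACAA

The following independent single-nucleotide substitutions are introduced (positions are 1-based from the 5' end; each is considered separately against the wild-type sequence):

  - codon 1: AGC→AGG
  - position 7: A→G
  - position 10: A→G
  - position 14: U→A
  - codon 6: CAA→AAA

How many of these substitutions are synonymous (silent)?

Codon 1: AGC (Ser) → AGG (Arg) — missense.
Codon 3: AUG (Met) → GUG (Val) — missense.
Codon 4: AUC (Ile) → GUC (Val) — missense.
Codon 5: AUA (Ile) → AAA (Lys) — missense.
Codon 6: CAA (Gln) → AAA (Lys) — missense.
Synonymous: 0 of 5.

0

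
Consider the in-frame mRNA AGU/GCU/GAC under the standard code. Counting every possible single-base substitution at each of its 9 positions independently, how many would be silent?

Codon 1 (AGU, Ser): 1 synonymous substitution.
Codon 2 (GCU, Ala): 3 synonymous substitutions.
Codon 3 (GAC, Asp): 1 synonymous substitution.
Total: 1 + 3 + 1 = 5.

5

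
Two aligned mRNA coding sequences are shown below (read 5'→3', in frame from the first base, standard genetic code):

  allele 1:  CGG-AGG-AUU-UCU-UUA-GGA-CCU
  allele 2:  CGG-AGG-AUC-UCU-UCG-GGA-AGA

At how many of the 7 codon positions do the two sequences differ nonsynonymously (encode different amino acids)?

2

Codon 1: CGG Arg / CGG Arg — identical.
Codon 2: AGG Arg / AGG Arg — identical.
Codon 3: AUU Ile / AUC Ile — synonymous.
Codon 4: UCU Ser / UCU Ser — identical.
Codon 5: UUA Leu / UCG Ser — nonsynonymous.
Codon 6: GGA Gly / GGA Gly — identical.
Codon 7: CCU Pro / AGA Arg — nonsynonymous.
Nonsynonymous differences: 2.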